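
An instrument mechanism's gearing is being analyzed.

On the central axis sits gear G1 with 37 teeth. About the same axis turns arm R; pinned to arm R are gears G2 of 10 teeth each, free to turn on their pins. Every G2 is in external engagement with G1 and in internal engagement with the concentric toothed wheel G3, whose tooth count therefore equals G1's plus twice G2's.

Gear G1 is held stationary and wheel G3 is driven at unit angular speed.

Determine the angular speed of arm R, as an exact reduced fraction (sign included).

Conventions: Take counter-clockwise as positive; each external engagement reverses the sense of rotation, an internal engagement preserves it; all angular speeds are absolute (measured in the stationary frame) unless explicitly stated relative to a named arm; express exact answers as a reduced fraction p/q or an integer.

class = planetary set [G3 = 37+2·10 = 57; Willis about the carrier]
ring teeth: 37 + 2·10 = 57
37(ω_sun−ω_arm) = −57(ω_ring−ω_arm),  ω_sun = 0, ω_ring = 1
37(0−ω_arm) = −57(1−ω_arm)  ⇒  94·ω_arm = 57  ⇒  ω_arm = 57/94
exact speed ratio = 57/94

57/94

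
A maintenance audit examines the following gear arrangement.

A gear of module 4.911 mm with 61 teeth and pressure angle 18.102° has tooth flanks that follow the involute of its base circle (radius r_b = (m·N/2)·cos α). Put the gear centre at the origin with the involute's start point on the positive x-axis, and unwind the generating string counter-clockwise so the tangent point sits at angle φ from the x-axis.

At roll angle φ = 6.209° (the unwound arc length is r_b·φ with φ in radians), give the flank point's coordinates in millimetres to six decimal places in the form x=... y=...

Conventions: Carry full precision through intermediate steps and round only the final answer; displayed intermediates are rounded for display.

single-mesh involute tooth geometry (61T wheel at module 4.911)
pitch radius r_p = m·N/2 = 4.911·61/2 = 149.785500
base radius r_b = r_p·cos α = 149.785500·cos 18.102° = 142.371850
roll angle φ = 6.209° = 0.10836749 rad
x = r_b·(cos φ + φ·sin φ) = 143.205370
y = r_b·(sin φ − φ·cos φ) = 0.060324

x=143.205370 y=0.060324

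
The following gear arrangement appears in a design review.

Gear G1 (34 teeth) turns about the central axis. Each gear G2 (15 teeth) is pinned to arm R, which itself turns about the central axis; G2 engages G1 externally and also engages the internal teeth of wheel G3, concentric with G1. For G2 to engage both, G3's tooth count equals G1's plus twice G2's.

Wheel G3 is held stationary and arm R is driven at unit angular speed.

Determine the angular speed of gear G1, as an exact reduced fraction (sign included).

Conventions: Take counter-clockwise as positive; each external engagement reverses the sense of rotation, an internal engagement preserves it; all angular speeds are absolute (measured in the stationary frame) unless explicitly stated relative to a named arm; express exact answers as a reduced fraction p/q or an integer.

49/17

topology: planetary set — G1 34T / G2 15T / G3 64T, arm = carrier (Willis)
ring teeth: 34 + 2·15 = 64
34(ω_sun−ω_arm) = −64(ω_ring−ω_arm),  ω_ring = 0, ω_arm = 1
ω_sun = 1 − (64/34)(0−1) = 49/17
exact speed ratio = 49/17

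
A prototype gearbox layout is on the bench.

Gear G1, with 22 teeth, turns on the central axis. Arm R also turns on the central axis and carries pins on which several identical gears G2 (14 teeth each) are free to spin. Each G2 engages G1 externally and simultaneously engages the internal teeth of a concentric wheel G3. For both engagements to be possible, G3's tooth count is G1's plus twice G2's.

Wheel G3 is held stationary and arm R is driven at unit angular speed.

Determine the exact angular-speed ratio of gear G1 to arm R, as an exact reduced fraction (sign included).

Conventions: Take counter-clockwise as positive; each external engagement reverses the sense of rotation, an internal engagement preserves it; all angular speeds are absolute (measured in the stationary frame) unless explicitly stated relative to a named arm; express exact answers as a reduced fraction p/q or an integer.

topology: planetary set — G1 22T / G2 14T / G3 50T, arm = carrier (Willis)
ring teeth: 22 + 2·14 = 50
22(ω_sun−ω_arm) = −50(ω_ring−ω_arm),  ω_ring = 0, ω_arm = 1
ω_sun = 1 − (50/22)(0−1) = 36/11
ω_out/ω_in = 36/11

36/11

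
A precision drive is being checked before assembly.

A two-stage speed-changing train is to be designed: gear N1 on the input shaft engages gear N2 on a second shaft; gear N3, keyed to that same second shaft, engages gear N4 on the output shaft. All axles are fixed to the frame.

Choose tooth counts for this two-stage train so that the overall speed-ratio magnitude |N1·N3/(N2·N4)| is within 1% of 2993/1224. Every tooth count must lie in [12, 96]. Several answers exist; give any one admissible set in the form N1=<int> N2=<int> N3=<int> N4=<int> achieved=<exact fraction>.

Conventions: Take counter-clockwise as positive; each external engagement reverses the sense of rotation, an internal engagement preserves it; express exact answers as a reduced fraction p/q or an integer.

N1=41 N2=17 N3=73 N4=72 achieved=2993/1224

2-stage fixed-axis compound train for ratio 2993/1224
target = 2993/1224 in lowest terms: an exact hit needs N1·N3 = k·2993 and N2·N4 = k·1224 for one integer k, every count in [12, 96]; additionally prefer no 1:1 stage (N1 ≠ N2, N3 ≠ N4)
k = 1: N1·N3 = 2993 = 41·73, N2·N4 = 1224 = 17·72
achieved = 41·73/(17·72) = 2993/1224; |achieved − target| = 0 ≤ 2993/122400 ✓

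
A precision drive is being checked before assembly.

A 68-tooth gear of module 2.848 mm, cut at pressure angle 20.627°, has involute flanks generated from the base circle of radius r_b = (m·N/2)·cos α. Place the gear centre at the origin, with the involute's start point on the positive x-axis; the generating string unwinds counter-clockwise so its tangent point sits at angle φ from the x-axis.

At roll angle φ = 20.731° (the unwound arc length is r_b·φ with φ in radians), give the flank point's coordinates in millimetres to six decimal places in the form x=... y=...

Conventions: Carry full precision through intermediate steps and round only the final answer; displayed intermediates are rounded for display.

topology: single-mesh involute geometry — m = 2.848, N = 68
pitch radius r_p = m·N/2 = 2.848·68/2 = 96.832000
base radius r_b = r_p·cos α = 96.832000·cos 20.627° = 90.624452
roll angle φ = 20.731° = 0.36182421 rad
x = r_b·(cos φ + φ·sin φ) = 96.363835
y = r_b·(sin φ − φ·cos φ) = 1.412280

x=96.363835 y=1.412280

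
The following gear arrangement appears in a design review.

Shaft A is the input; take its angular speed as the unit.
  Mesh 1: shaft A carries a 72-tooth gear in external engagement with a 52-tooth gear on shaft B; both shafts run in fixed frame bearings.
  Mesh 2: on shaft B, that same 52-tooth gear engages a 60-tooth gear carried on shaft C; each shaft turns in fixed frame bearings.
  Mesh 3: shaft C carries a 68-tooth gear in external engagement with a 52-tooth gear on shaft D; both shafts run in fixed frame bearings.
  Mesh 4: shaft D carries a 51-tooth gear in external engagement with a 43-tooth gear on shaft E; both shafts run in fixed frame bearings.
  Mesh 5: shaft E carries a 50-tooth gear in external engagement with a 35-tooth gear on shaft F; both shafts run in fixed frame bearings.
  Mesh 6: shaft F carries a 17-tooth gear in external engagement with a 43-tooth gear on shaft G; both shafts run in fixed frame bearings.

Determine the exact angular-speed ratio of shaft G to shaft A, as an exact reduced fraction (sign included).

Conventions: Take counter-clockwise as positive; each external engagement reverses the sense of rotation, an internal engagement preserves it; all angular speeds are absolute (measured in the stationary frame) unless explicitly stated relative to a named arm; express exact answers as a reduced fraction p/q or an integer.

176868/168259

class = fixed-axis compound train [6 meshes; 6 ratios multiply, 6 sense flips]
mesh 1 [72T→52T]: running ratio 18/13, sense −
mesh 2 [52T→60T]: running ratio 6/5, sense +
mesh 3 [68T→52T]: running ratio 102/65, sense −
mesh 4 [51T→43T]: running ratio 5202/2795, sense +
mesh 5 [50T→35T]: running ratio 10404/3913, sense −
mesh 6 [17T→43T]: running ratio 176868/168259, sense +
ω_out/ω_in = 176868/168259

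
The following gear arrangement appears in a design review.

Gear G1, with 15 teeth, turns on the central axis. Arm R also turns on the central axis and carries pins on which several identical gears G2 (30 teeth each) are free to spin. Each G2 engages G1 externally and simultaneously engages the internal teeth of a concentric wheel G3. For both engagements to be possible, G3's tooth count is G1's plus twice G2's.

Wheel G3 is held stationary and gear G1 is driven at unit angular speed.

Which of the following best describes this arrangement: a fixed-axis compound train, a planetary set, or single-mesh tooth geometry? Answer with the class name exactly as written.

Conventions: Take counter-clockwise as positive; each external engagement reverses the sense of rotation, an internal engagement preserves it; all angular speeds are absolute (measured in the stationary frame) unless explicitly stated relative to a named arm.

planetary set (15T centre, 30T on arm, 75T internal) — Willis relation
classification: planetary set

planetary set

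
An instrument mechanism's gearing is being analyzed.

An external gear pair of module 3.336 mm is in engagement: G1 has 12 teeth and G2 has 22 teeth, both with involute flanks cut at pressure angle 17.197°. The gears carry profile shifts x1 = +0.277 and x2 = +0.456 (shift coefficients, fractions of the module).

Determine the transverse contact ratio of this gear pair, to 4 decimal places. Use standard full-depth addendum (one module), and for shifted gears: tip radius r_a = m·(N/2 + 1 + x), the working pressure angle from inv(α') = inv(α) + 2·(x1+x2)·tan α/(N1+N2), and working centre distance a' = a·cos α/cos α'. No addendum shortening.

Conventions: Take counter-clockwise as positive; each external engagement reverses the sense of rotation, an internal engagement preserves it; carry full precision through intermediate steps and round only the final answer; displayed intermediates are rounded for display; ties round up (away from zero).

class = single-mesh tooth geometry [involute pair 12T × 22T, m = 3.336]
base radii: r_b1 = 19.121162, r_b2 = 35.055463
tip radii: r_a1 = 24.276072, r_a2 = 41.553216
inv(α') = inv(17.197°) + 2·(+0.277+0.456)·tan α/(12+22) = 0.02269473  ⇒  α' = 22.88669°
a' = a·cos α / cos α' = 56.7120·cos 17.197°/cos 22.88669° = 58.806090
action lengths: √(r_a1²−r_b1²) = 14.956900, √(r_a2²−r_b2²) = 22.311080
base pitch p_b = π·m·cos α = 10.011817
CR = (14.956900 + 22.311080 − 58.806090·sin 22.88669°)/10.011817 = 1.438071
contact ratio ≈ 1.4381

1.4381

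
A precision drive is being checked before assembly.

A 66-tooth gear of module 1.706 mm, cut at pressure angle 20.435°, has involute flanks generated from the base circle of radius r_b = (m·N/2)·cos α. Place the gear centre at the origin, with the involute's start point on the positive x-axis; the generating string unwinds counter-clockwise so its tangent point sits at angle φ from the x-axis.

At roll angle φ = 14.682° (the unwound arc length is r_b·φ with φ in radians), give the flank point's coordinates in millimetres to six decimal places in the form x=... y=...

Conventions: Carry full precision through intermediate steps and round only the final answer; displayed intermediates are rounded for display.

class = single-mesh tooth geometry [base-circle involute, m = 1.706, 66T]
pitch radius r_p = m·N/2 = 1.706·66/2 = 56.298000
base radius r_b = r_p·cos α = 56.298000·cos 20.435° = 52.755104
roll angle φ = 14.682° = 0.25624924 rad
x = r_b·(cos φ + φ·sin φ) = 54.458821
y = r_b·(sin φ − φ·cos φ) = 0.293952

x=54.458821 y=0.293952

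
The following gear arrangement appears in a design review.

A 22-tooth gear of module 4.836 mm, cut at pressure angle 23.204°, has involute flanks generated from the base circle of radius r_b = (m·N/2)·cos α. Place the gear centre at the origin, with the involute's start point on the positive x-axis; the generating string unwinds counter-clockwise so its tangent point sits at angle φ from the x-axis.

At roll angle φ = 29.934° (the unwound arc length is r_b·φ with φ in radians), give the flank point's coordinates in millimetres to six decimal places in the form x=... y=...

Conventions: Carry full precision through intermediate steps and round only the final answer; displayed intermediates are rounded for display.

x=55.117061 y=2.261257

single-mesh involute tooth geometry (22T wheel at module 4.836)
pitch radius r_p = m·N/2 = 4.836·22/2 = 53.196000
base radius r_b = r_p·cos α = 53.196000·cos 23.204° = 48.892860
roll angle φ = 29.934° = 0.52244686 rad
x = r_b·(cos φ + φ·sin φ) = 55.117061
y = r_b·(sin φ − φ·cos φ) = 2.261257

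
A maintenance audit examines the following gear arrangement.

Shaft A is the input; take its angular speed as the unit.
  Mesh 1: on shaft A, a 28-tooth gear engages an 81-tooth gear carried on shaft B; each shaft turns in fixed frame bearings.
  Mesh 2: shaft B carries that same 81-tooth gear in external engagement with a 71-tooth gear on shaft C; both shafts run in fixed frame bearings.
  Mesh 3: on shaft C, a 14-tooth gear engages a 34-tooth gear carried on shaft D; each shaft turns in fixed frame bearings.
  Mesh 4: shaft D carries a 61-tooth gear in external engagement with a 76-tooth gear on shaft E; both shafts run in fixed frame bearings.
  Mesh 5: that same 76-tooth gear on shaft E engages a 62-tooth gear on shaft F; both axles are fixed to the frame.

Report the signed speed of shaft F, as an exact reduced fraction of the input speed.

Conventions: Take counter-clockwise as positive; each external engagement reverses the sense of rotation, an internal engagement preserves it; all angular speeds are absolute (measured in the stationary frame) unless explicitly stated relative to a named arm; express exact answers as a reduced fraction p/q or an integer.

5-mesh fixed-axis compound train (all bearings frame-fixed)
mesh 1 [28T→81T]: |ω|/ω_in = 1×28/81 = 28/81, sense flips to −
mesh 2 [81T→71T]: |ω|/ω_in = (28/81)×81/71 = 28/71, sense flips to +
mesh 3 [14T→34T]: |ω|/ω_in = (28/71)×14/34 = 196/1207, sense flips to −
mesh 4 [61T→76T]: |ω|/ω_in = (196/1207)×61/76 = 2989/22933, sense flips to +
mesh 5 [76T→62T]: |ω|/ω_in = (2989/22933)×76/62 = 5978/37417, sense flips to −
signed output speed (× input speed) = -5978/37417

-5978/37417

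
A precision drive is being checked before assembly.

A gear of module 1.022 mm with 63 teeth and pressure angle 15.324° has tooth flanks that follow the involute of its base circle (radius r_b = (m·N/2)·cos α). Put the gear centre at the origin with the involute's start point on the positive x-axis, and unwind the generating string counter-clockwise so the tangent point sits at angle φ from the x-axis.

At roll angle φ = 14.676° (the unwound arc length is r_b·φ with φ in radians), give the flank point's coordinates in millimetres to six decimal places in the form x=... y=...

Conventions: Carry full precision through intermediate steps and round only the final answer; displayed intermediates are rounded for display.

recognized (one wheel, involute flank): single-mesh tooth geometry, m = 1.022, N = 63
pitch radius r_p = m·N/2 = 1.022·63/2 = 32.193000
base radius r_b = r_p·cos α = 32.193000·cos 15.324° = 31.048436
roll angle φ = 14.676° = 0.25614452 rad
x = r_b·(cos φ + φ·sin φ) = 32.050334
y = r_b·(sin φ − φ·cos φ) = 0.172791

x=32.050334 y=0.172791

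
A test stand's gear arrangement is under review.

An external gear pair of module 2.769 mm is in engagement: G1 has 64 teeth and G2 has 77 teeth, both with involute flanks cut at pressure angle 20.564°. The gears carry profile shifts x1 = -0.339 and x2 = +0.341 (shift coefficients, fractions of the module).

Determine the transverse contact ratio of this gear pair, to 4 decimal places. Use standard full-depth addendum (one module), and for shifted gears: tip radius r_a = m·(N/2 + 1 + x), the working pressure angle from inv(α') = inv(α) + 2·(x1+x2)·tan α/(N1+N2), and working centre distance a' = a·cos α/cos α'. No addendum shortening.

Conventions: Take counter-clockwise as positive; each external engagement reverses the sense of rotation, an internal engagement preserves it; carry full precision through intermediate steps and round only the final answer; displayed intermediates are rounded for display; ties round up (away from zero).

recognized (one external pair, fixed centres): single-mesh tooth geometry, m = 2.769, N1 = 64, N2 = 77
base radii: r_b1 = 82.961935, r_b2 = 99.813579
tip radii: r_a1 = 90.438309, r_a2 = 110.319729
inv(α') = inv(20.564°) + 2·(-0.339+0.341)·tan α/(64+77) = 0.01625950  ⇒  α' = 20.56833°
a' = a·cos α / cos α' = 195.2145·cos 20.564°/cos 20.56833° = 195.220037
action lengths: √(r_a1²−r_b1²) = 36.005625, √(r_a2²−r_b2²) = 46.986085
base pitch p_b = π·m·cos α = 8.144769
CR = (36.005625 + 46.986085 − 195.220037·sin 20.56833°)/8.144769 = 1.768765
contact ratio ≈ 1.7688

1.7688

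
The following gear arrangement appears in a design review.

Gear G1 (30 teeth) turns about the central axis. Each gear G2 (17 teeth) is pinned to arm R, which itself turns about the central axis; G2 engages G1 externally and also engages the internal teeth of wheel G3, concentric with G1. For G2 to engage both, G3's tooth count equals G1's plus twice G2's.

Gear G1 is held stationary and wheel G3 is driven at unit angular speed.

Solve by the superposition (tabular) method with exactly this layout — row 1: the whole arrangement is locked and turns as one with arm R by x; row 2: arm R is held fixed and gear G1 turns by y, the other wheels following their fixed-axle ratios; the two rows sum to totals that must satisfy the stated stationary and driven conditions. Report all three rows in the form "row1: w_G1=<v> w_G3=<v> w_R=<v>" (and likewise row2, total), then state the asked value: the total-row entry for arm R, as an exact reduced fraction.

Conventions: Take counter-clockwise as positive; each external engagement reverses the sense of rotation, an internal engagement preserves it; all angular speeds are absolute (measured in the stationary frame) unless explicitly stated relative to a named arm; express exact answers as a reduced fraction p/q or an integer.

planetary set (30T centre, 17T on arm, 64T internal) — Willis relation
row 1 (train locked, turned with arm): all members turn x
row 2: sun turns y, ring = −(30/64)·y, arm 0
boundary: total ω_sun = x + y = 0 and total ω_ring = x − (30/64)·y = 1  ⇒  y = -32/47, x = 32/47
row 2 ring = −(30/64)·(-32/47) = 15/47
totals (row 1 + row 2): sun 32/47 + (-32/47) = 0, ring 32/47 + 15/47 = 1, arm 32/47 + 0 = 32/47
asked cell (total, arm) = 32/47

row1: w_G1=32/47 w_G3=32/47 w_R=32/47
row2: w_G1=-32/47 w_G3=15/47 w_R=0
total: w_G1=0 w_G3=1 w_R=32/47
asked value: 32/47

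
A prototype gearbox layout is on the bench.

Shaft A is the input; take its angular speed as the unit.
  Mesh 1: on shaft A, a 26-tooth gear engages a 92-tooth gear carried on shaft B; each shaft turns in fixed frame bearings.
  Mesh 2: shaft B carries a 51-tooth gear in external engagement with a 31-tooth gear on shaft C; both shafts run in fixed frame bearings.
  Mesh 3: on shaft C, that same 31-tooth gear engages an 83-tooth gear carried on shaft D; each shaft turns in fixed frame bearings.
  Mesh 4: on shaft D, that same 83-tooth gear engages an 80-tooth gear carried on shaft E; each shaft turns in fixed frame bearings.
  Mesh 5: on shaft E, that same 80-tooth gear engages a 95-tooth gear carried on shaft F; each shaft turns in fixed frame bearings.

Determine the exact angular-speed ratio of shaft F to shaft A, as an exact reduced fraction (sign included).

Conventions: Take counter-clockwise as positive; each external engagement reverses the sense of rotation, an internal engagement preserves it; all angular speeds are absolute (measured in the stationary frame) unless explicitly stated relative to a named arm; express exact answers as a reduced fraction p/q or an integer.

-663/4370

class = fixed-axis compound train [5 meshes; 5 ratios multiply, 5 sense flips]
mesh 1 [26T→92T]: running ratio 13/46, sense −
mesh 2 [51T→31T]: running ratio 663/1426, sense +
mesh 3 [31T→83T]: running ratio 663/3818, sense −
mesh 4 [83T→80T]: running ratio 663/3680, sense +
mesh 5 [80T→95T]: running ratio 663/4370, sense −
ω_out/ω_in = -663/4370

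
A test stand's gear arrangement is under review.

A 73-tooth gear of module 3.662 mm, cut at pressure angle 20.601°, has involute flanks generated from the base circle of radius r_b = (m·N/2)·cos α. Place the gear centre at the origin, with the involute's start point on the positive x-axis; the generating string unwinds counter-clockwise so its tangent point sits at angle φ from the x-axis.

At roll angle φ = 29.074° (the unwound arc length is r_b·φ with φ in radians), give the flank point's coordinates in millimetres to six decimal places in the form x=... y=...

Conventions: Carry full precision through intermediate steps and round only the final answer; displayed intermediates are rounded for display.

recognized (one wheel, involute flank): single-mesh tooth geometry, m = 3.662, N = 73
pitch radius r_p = m·N/2 = 3.662·73/2 = 133.663000
base radius r_b = r_p·cos α = 133.663000·cos 20.601° = 125.115705
roll angle φ = 29.074° = 0.50743703 rad
x = r_b·(cos φ + φ·sin φ) = 140.201678
y = r_b·(sin φ − φ·cos φ) = 5.310224

x=140.201678 y=5.310224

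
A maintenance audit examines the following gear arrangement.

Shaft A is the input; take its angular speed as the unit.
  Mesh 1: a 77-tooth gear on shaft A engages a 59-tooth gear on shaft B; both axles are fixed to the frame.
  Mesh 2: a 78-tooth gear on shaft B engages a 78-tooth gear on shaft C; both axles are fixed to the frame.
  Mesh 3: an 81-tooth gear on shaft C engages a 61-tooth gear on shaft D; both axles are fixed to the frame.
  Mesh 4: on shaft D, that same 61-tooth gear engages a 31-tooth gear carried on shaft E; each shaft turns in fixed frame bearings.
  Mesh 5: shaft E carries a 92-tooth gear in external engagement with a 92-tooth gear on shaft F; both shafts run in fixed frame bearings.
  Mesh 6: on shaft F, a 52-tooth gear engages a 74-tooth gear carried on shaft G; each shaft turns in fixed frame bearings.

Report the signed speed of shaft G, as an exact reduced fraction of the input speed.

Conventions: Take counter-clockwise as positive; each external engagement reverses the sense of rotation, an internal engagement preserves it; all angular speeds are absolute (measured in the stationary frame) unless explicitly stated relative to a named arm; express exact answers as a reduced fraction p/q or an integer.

6-mesh fixed-axis compound train (all bearings frame-fixed)
mesh 1 [77T→59T]: |ω|/ω_in = 1×77/59 = 77/59, sense flips to −
mesh 2 [78T→78T]: |ω|/ω_in = (77/59)×78/78 = 77/59, sense flips to +
mesh 3 [81T→61T]: |ω|/ω_in = (77/59)×81/61 = 6237/3599, sense flips to −
mesh 4 [61T→31T]: |ω|/ω_in = (6237/3599)×61/31 = 6237/1829, sense flips to +
mesh 5 [92T→92T]: |ω|/ω_in = (6237/1829)×92/92 = 6237/1829, sense flips to −
mesh 6 [52T→74T]: |ω|/ω_in = (6237/1829)×52/74 = 162162/67673, sense flips to +
signed output speed (× input speed) = 162162/67673

162162/67673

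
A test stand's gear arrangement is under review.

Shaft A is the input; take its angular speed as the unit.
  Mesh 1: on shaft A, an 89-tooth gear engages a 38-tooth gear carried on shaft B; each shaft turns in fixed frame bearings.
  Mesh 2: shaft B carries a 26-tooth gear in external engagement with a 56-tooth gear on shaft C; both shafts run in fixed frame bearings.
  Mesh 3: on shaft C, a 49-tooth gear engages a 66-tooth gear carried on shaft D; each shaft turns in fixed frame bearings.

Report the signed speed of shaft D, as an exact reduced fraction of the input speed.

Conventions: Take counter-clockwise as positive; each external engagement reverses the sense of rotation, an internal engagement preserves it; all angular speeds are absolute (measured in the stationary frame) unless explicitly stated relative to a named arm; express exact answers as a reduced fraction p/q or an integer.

-8099/10032

3-mesh fixed-axis compound train (all bearings frame-fixed)
mesh 1 [89T→38T]: |ω|/ω_in = 1×89/38 = 89/38, sense flips to −
mesh 2 [26T→56T]: |ω|/ω_in = (89/38)×26/56 = 1157/1064, sense flips to +
mesh 3 [49T→66T]: |ω|/ω_in = (1157/1064)×49/66 = 8099/10032, sense flips to −
signed output speed (× input speed) = -8099/10032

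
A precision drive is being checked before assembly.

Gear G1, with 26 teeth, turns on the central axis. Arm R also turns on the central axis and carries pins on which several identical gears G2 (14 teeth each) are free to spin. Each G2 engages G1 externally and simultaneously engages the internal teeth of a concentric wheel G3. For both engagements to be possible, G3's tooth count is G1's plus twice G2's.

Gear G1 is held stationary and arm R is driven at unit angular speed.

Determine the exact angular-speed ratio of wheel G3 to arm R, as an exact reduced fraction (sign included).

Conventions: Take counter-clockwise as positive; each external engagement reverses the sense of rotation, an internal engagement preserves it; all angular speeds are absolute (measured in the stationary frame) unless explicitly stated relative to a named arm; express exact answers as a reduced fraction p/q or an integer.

topology: planetary set — G1 26T / G2 14T / G3 54T, arm = carrier (Willis)
ring teeth: 26 + 2·14 = 54
26(ω_sun−ω_arm) = −54(ω_ring−ω_arm),  ω_sun = 0, ω_arm = 1
ω_ring = 1 − (26/54)(0−1) = 40/27
ω_out/ω_in = 40/27

40/27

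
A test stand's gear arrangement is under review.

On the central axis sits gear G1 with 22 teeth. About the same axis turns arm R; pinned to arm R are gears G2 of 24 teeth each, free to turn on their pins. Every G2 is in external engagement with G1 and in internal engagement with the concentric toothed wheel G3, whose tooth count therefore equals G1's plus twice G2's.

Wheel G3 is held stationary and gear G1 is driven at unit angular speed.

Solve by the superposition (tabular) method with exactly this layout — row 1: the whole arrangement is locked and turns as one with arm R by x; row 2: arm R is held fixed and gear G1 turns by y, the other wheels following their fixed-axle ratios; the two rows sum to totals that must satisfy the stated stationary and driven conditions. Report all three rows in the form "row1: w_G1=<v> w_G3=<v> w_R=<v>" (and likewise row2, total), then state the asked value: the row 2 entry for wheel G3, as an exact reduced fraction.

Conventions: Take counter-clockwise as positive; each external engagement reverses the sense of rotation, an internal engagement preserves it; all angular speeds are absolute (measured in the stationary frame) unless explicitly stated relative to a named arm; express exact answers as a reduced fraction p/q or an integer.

row1: w_G1=11/46 w_G3=11/46 w_R=11/46
row2: w_G1=35/46 w_G3=-11/46 w_R=0
total: w_G1=1 w_G3=0 w_R=11/46
asked value: -11/46

topology: planetary set — G1 22T / G2 24T / G3 70T, arm = carrier (Willis)
superposition row 1 [locked train]: every member turns x
superposition row 2 [arm held]: sun y, ring −(22/70)·y, arm 0
boundary: total ω_ring = x − (22/70)·y = 0 and total ω_sun = x + y = 1  ⇒  y = 35/46, x = 11/46
row 2 ring = −(22/70)·35/46 = -11/46
totals (row 1 + row 2): sun 11/46 + 35/46 = 1, ring 11/46 + (-11/46) = 0, arm 11/46 + 0 = 11/46
asked cell (row2, ring) = -11/46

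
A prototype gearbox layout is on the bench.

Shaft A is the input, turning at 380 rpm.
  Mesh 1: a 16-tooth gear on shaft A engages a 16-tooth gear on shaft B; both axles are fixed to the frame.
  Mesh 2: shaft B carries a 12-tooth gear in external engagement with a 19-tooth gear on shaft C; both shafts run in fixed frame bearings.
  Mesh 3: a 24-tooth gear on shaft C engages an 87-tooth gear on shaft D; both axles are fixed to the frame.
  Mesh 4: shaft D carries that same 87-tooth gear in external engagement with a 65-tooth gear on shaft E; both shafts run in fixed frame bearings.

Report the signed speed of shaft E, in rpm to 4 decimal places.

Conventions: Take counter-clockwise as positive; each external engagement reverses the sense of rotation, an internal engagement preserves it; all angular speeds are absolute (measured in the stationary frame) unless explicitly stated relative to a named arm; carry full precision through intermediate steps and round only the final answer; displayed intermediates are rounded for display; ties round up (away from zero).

topology: fixed-axis compound train — 4 meshes, A→E
mesh 1 [16T→16T]: ω = 380.0000×16/16 = 380.0000 rpm, sense flips to −
mesh 2 [12T→19T]: ω = 380.0000×12/19 = 240.0000 rpm, sense flips to +
mesh 3 [24T→87T]: ω = 240.0000×24/87 = 66.2069 rpm, sense flips to −
mesh 4 [87T→65T]: ω = 66.2069×87/65 = 88.6154 rpm, sense flips to +
signed output speed = +88.6154 rpm

+88.6154 rpm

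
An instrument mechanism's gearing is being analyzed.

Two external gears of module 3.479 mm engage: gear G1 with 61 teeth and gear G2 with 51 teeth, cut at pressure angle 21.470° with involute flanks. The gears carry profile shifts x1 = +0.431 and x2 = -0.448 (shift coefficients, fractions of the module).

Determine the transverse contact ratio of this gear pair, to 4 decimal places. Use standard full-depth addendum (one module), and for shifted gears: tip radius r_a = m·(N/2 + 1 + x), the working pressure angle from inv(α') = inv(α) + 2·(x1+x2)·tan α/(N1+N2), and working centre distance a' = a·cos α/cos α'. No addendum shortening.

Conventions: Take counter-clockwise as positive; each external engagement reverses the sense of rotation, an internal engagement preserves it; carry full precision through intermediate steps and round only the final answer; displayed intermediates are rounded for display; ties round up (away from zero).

1.6854

topology: single-mesh involute geometry — m = 3.479, 61T/51T pair
base radii: r_b1 = 98.746492, r_b2 = 82.558542
tip radii: r_a1 = 111.087949, r_a2 = 90.634908
inv(α') = inv(21.470°) + 2·(+0.431-0.448)·tan α/(61+51) = 0.01846417  ⇒  α' = 21.42568°
a' = a·cos α / cos α' = 194.8240·cos 21.470°/cos 21.42568° = 194.764799
action lengths: √(r_a1²−r_b1²) = 50.888729, √(r_a2²−r_b2²) = 37.400182
base pitch p_b = π·m·cos α = 10.171189
CR = (50.888729 + 37.400182 − 194.764799·sin 21.42568°)/10.171189 = 1.685398
contact ratio ≈ 1.6854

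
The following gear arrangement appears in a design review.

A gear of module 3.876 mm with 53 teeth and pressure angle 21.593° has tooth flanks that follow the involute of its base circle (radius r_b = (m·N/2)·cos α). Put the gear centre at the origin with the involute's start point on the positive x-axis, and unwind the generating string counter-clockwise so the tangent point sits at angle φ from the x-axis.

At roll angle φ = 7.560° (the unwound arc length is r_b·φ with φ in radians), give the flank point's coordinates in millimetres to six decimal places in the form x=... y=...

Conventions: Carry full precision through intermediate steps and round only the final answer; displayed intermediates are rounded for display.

single-mesh involute tooth geometry (53T wheel at module 3.876)
pitch radius r_p = m·N/2 = 3.876·53/2 = 102.714000
base radius r_b = r_p·cos α = 102.714000·cos 21.593° = 95.505681
roll angle φ = 7.560° = 0.13194689 rad
x = r_b·(cos φ + φ·sin φ) = 96.333442
y = r_b·(sin φ − φ·cos φ) = 0.073004

x=96.333442 y=0.073004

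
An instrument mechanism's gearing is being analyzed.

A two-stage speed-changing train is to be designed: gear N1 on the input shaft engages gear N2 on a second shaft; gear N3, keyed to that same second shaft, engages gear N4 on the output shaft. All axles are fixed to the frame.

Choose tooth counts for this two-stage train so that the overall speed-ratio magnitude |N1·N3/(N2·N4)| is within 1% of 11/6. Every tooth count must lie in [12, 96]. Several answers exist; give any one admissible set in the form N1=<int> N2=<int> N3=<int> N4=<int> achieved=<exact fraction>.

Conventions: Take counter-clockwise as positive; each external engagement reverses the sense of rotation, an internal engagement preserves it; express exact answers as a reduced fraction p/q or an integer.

N1=13 N2=12 N3=22 N4=13 achieved=11/6

design class (target 11/6): fixed-axis compound train
target = 11/6 in lowest terms: an exact hit needs N1·N3 = k·11 and N2·N4 = k·6 for one integer k, every count in [12, 96]; additionally prefer no 1:1 stage (N1 ≠ N2, N3 ≠ N4)
k = 1…25: no 1:1-free in-range split of k·11 and k·6 into factor pairs; take k = 26
k = 26: N1·N3 = 286 = 13·22, N2·N4 = 156 = 12·13
achieved = 13·22/(12·13) = 11/6; |achieved − target| = 0 ≤ 11/600 ✓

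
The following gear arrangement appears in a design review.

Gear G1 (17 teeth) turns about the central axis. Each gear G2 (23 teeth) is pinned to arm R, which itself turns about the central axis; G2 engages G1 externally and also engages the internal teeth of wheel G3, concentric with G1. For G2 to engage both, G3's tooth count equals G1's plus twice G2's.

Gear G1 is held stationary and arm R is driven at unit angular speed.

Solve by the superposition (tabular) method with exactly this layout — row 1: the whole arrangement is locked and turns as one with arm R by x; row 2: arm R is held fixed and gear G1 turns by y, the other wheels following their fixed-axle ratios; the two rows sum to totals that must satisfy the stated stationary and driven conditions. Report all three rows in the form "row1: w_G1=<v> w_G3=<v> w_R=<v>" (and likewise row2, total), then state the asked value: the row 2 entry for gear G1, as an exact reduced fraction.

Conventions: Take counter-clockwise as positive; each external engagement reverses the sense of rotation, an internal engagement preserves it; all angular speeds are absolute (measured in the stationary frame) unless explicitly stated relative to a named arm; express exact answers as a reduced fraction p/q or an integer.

row1: w_G1=1 w_G3=1 w_R=1
row2: w_G1=-1 w_G3=17/63 w_R=0
total: w_G1=0 w_G3=80/63 w_R=1
asked value: -1

class = planetary set [G3 = 17+2·23 = 63; Willis about the carrier]
superposition row 1 [locked train]: every member turns x
row 2 — arm fixed, fixed-axis ratios: sun y, ring −(17/63)·y, arm 0
boundary: total ω_sun = x + y = 0 and total ω_arm = x = 1  ⇒  y = -1, x = 1
row 2 ring = −(17/63)·(-1) = 17/63
totals (row 1 + row 2): sun 1 + (-1) = 0, ring 1 + 17/63 = 80/63, arm 1 + 0 = 1
asked cell (row2, sun) = -1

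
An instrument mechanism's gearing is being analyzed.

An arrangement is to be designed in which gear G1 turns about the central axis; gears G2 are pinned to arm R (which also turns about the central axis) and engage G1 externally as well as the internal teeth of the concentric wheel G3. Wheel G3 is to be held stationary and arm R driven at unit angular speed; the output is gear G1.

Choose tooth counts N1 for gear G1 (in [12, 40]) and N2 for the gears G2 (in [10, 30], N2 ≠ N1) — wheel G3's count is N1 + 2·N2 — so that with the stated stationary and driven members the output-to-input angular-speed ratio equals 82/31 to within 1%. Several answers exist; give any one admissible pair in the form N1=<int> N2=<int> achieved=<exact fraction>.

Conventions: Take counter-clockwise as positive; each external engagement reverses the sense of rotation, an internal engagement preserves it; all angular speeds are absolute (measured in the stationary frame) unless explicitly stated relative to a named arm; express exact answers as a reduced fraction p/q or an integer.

design class (target 82/31): planetary set
Willis with ω_ring = 0: ω_sun/ω_arm = (N1+N3)/N1; set equal to 82/31  ⇒  N3/N1 = 82/31 − 1 = 51/31
N3 = N1 + 2·N2  ⇒  N2/N1 = (N3/N1 − 1)/2 = (51/31 − 1)/2 = 10/31
smallest multiple with N1 ≥ 12 and N2 ≥ 10: k = 1  ⇒  N1 = 1·31 = 31, N2 = 1·10 = 10 (N1 ≤ 40, N2 ≤ 30, N2 ≠ N1 ✓), N3 = 31 + 2·10 = 51
check: (N1+N3)/N1 with N1 = 31, N3 = 51 gives 82/31; |achieved − target| = 0 ≤ 41/1550 ✓

N1=31 N2=10 achieved=82/31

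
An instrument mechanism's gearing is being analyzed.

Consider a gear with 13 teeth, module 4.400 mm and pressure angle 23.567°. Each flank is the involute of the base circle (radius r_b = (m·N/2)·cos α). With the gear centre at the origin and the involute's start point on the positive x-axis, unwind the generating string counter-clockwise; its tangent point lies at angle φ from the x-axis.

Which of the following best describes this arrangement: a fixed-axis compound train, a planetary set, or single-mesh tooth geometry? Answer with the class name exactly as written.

single-mesh tooth geometry

recognized (one wheel, involute flank): single-mesh tooth geometry, m = 4.400, N = 13
classification: single-mesh tooth geometry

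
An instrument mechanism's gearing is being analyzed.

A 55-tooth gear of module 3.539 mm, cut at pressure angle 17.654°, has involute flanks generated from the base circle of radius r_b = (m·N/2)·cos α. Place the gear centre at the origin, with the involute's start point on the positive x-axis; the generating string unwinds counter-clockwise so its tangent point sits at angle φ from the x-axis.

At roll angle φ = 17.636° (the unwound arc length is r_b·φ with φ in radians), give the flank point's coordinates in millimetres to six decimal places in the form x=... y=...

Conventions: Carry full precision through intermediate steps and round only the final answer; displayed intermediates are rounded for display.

x=97.028880 y=0.893005

class = single-mesh tooth geometry [base-circle involute, m = 3.539, 55T]
pitch radius r_p = m·N/2 = 3.539·55/2 = 97.322500
base radius r_b = r_p·cos α = 97.322500·cos 17.654° = 92.739123
roll angle φ = 17.636° = 0.30780627 rad
x = r_b·(cos φ + φ·sin φ) = 97.028880
y = r_b·(sin φ − φ·cos φ) = 0.893005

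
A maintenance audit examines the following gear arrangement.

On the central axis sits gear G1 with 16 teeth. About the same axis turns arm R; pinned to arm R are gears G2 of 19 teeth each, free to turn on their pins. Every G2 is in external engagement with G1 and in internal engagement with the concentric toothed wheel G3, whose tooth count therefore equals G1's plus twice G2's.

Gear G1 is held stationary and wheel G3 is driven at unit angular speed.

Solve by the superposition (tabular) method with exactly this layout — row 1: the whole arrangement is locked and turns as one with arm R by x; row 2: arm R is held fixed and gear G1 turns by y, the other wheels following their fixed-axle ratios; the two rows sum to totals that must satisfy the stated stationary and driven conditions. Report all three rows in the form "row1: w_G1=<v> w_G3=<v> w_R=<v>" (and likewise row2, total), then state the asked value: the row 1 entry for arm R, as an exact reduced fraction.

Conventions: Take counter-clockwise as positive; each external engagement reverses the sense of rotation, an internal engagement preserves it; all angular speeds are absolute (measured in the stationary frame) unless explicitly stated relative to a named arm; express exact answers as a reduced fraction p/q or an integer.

topology: planetary set — G1 16T / G2 19T / G3 54T, arm = carrier (Willis)
row 1 — lock + rotate with arm: ω_sun = ω_ring = ω_arm = x
superposition row 2 [arm held]: sun y, ring −(16/54)·y, arm 0
boundary: total ω_sun = x + y = 0 and total ω_ring = x − (16/54)·y = 1  ⇒  y = -27/35, x = 27/35
row 2 ring = −(16/54)·(-27/35) = 8/35
totals (row 1 + row 2): sun 27/35 + (-27/35) = 0, ring 27/35 + 8/35 = 1, arm 27/35 + 0 = 27/35
asked cell (row1, arm) = 27/35

row1: w_G1=27/35 w_G3=27/35 w_R=27/35
row2: w_G1=-27/35 w_G3=8/35 w_R=0
total: w_G1=0 w_G3=1 w_R=27/35
asked value: 27/35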